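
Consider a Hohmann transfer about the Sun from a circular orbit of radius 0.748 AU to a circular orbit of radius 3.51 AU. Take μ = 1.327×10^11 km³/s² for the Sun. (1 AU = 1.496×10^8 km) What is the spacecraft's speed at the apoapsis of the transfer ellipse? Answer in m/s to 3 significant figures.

In km: r₁ = 0.748 × 1.496×10^8 = 1.119008×10^8 km; r₂ = 3.51 × 1.496×10^8 = 5.25096×10^8 km.
Semi-major axis of the transfer orbit: a_t = (1.119008×10^8 + 5.25096×10^8)/2 = 3.184984×10^8 km.
At apoapsis, r = 5.25096×10^8 km.
Applying v² = μ(2/r − 1/a_t): v = 9.423 km/s.

v = 9420 m/s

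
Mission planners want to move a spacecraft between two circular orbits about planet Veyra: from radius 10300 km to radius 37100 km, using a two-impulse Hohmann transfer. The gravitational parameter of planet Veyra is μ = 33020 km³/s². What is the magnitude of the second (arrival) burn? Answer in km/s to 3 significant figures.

Transfer-ellipse semi-major axis a_t = (r₁ + r₂)/2 = (10300 + 37100)/2 = 23700 km.
Circular speed at r = 37100 km: v_c = √(μ/r) = 0.9434 km/s.
Vis-viva on the transfer ellipse at r = 37100 km gives v_t = √[μ(2/r − 1/a_t)] = 0.6219 km/s.
Δv₂ = |v_t − v_c| = |0.6219 − 0.9434| = 0.3215 km/s.

Δv₂ = 0.321 km/s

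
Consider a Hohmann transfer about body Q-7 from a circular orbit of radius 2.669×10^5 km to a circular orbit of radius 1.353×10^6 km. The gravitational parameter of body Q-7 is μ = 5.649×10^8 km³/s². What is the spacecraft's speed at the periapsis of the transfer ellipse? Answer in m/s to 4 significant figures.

v = 59460 m/s

Transfer-ellipse semi-major axis a_t = (r₁ + r₂)/2 = (2.669×10^5 + 1.353×10^6)/2 = 8.0995×10^5 km.
The periapsis of the transfer ellipse is at r = 2.669×10^5 km.
From the vis-viva equation, v = √[μ(2/r − 1/a_t)] = 59.46 km/s.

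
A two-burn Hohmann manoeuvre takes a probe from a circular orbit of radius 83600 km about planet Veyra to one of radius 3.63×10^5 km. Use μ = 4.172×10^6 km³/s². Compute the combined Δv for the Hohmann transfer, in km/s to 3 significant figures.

Transfer-ellipse semi-major axis a_t = (r₁ + r₂)/2 = (83600 + 3.630×10^5)/2 = 2.233×10^5 km.
Circular speed at r₁: v₁ = √(μ/r₁) = √(4.172×10^6/83600) = 7.064298 km/s.
Transfer-orbit speed at r₁ (vis-viva equation): v_p = √[μ(2/r₁ − 1/a_t)] = 9.006954 km/s.
First burn Δv₁ = |v_p − v₁| = 1.94266 km/s.
At r₂, v₂ = √(μ/r₂) = 3.39015 km/s.
Transfer-orbit speed at r₂: v_a = √[μ(2/r₂ − 1/a_t)] = 2.07433 km/s.
Second burn Δv₂ = |v₂ − v_a| = 1.31582 km/s.
Total Δv = Δv₁ + Δv₂ = 3.258 km/s.

Δv = 3.26 km/s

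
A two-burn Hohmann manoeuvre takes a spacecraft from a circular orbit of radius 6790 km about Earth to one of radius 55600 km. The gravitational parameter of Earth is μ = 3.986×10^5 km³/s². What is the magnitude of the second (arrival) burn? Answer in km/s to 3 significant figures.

Δv₂ = 1.43 km/s

The Hohmann ellipse has a_t = (r₁ + r₂)/2 = 31195 km.
Circular speed at r = 55600 km: v_c = √(μ/r) = 2.6775 km/s.
Transfer-orbit speed at the same r (vis-viva, a = a_t): v_t = √[μ(2/r − 1/a_t)] = 1.2492 km/s.
Δv₂ = |v_t − v_c| = |1.2492 − 2.6775| = 1.428 km/s.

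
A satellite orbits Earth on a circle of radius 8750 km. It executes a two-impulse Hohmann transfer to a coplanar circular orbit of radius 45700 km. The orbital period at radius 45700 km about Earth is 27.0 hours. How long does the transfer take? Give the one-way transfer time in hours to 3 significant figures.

From Kepler's third law T² = 4π²r³/μ at r = 45700 km, T = 27.0 hours = 27.0 × 3600 s = 97200 s: μ = 4π²r³/T² = 3.98819×10^5 km³/s².
Semi-major axis of the transfer orbit: a_t = (8750 + 45700)/2 = 27225 km.
By Kepler's third law the transfer-orbit period is T = 2π√(a_t³/μ), so t = T/2 = 22350 s.
Converting: 22350 s ÷ 3600 s/hour = 6.21 hours.

t = 6.21 hours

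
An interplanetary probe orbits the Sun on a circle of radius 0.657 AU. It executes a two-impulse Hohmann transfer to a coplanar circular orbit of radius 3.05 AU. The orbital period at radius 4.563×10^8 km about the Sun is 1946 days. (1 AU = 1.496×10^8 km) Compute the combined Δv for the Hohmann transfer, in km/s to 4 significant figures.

From Kepler's third law T² = 4π²r³/μ at r = 4.563×10^8 km, T = 1946 days = 1946 × 86400 s = 1.681344×10^8 s: μ = 4π²r³/T² = 1.32678×10^11 km³/s².
In km: r₁ = 0.657 × 1.496×10^8 = 9.82872×10^7 km; r₂ = 3.05 × 1.496×10^8 = 4.5628×10^8 km.
The Hohmann ellipse has a_t = (r₁ + r₂)/2 = 2.772836×10^8 km.
At r₁ the circular-orbit speed is v₁ = √(μ/r₁) = 36.74 km/s.
On the transfer ellipse at r₁, vis-viva gives v_p = √[μ(2/r₁ − 1/a_t)] = 47.13 km/s.
First burn Δv₁ = |v_p − v₁| = 10.39 km/s.
At r₂, v₂ = √(μ/r₂) = 17.05 km/s.
Transfer-orbit speed at r₂: v_a = √[μ(2/r₂ − 1/a_t)] = 10.15 km/s.
Second burn Δv₂ = |v₂ − v_a| = 6.900 km/s.
Δv = Δv₁ + Δv₂ = 10.39 + 6.900 = 17.29 km/s.

Δv = 17.29 km/s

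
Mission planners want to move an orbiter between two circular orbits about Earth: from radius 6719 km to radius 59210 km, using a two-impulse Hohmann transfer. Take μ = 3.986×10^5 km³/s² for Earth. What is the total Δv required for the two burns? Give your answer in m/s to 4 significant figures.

The Hohmann ellipse has a_t = (r₁ + r₂)/2 = 32964.5 km.
At r₁ the circular-orbit speed is v₁ = √(μ/r₁) = 7.70223 km/s.
Transfer-orbit speed at r₁ (vis-viva): v_p = √[μ(2/r₁ − 1/a_t)] = 10.3226 km/s.
First burn Δv₁ = |v_p − v₁| = 2.6204 km/s.
Circular speed at r₂: v₂ = √(μ/r₂) = 2.5946 km/s.
Transfer-orbit speed at r₂: v_a = √[μ(2/r₂ − 1/a_t)] = 1.1714 km/s.
Second burn Δv₂ = |v₂ − v_a| = 1.4232 km/s.
Total Δv = Δv₁ + Δv₂ = 4.044 km/s.

Δv = 4044 m/s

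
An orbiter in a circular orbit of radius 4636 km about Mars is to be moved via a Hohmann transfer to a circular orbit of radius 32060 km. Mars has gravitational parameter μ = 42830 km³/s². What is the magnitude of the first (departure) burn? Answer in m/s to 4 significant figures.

Semi-major axis of the transfer orbit: a_t = (4636 + 32060)/2 = 18348 km.
Circular speed at r = 4636 km: v_c = √(μ/r) = 3.0395 km/s.
Vis-viva on the transfer ellipse at r = 4636 km gives v_t = √[μ(2/r − 1/a_t)] = 4.0178 km/s.
Δv₁ = |v_t − v_c| = |4.0178 − 3.0395| = 0.9783 km/s.

Δv₁ = 978.3 m/s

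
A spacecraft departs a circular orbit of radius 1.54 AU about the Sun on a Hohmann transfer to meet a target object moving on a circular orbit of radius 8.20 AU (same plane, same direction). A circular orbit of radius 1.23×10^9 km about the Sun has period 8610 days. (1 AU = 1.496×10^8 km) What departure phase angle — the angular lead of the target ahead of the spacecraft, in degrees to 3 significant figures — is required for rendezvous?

φ = 97.6°

From Kepler's third law T² = 4π²r³/μ at r = 1.23×10^9 km, T = 8610 days = 8610 × 86400 s = 7.43904×10^8 s: μ = 4π²r³/T² = 1.32752×10^11 km³/s².
In km: r₁ = 1.54 × 1.496×10^8 = 2.30384×10^8 km; r₂ = 8.20 × 1.496×10^8 = 1.22672×10^9 km.
Semi-major axis of the transfer orbit: a_t = (2.30384×10^8 + 1.22672×10^9)/2 = 7.28552×10^8 km.
Transfer time t = π√(a_t³/μ) = 1.69559×10^8 s.
Target angular speed ω₂ = √(μ/r₂³) = 8.48013×10^-9 rad/s.
Angle swept by the target during transfer: ω₂·t = 1.43788 rad = 82.38°.
The spacecraft traverses 180° on the transfer ellipse, so the target must lead by 180° − 82.38° = 97.6°.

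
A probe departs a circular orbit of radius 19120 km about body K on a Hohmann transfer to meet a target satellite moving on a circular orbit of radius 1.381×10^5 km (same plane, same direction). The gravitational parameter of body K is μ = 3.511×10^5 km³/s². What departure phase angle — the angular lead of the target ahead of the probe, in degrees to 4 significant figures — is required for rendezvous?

φ = 102.7°

The Hohmann ellipse has a_t = (r₁ + r₂)/2 = 78610 km.
The half-period of the transfer ellipse is t = π√(a_t³/μ) = 1.16856×10^5 s.
The target's mean motion on its circular orbit is ω₂ = √(μ/r₂³) = 1.15458×10^-5 rad/s.
Angle swept by the target during transfer: ω₂·t = 1.3492 rad = 77.30°.
The probe traverses 180° on the transfer ellipse, so the target must lead by 180° − 77.30° = 102.7°.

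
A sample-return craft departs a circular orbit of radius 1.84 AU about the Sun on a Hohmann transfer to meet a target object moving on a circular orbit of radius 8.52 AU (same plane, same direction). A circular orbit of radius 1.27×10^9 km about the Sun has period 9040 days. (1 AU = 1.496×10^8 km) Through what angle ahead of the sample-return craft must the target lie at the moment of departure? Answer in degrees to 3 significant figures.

φ = 94.7°

From Kepler's third law T² = 4π²r³/μ at r = 1.27×10^9 km, T = 9040 days = 9040 × 86400 s = 7.81056×10^8 s: μ = 4π²r³/T² = 1.32558×10^11 km³/s².
In km: r₁ = 1.84 × 1.496×10^8 = 2.75264×10^8 km; r₂ = 8.52 × 1.496×10^8 = 1.274592×10^9 km.
The Hohmann ellipse has a_t = (r₁ + r₂)/2 = 7.74928×10^8 km.
Transfer time t = π√(a_t³/μ) = 1.8614×10^8 s.
The target's mean motion on its circular orbit is ω₂ = √(μ/r₂³) = 8.0010×10^-9 rad/s.
Angle swept by the target during transfer: ω₂·t = 1.4893 rad = 85.33°.
Arrival is 180° from departure on the ellipse, so φ = 180° − 85.33° = 94.7°.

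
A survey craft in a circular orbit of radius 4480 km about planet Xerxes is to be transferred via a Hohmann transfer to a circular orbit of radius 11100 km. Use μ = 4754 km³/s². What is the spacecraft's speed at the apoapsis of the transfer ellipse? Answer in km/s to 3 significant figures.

Semi-major axis of the transfer orbit: a_t = (4480 + 11100)/2 = 7790 km.
The apoapsis of the transfer ellipse is at r = 11100 km.
Vis-viva: v = √[μ(2/r − 1/a_t)] = √[4754 × (2/11100 − 1/7790)] = 0.4963 km/s.

v = 0.496 km/s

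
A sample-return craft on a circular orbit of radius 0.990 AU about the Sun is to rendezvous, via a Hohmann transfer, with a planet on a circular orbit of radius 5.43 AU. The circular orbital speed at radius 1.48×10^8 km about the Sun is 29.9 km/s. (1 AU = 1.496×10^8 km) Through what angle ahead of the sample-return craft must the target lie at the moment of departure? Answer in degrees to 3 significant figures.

From the circular-orbit relation v² = μ/r at r = 1.48×10^8 km: μ = v²r = (29.9)² × 1.48×10^8 = 1.32313×10^11 km³/s².
In km: r₁ = 0.990 × 1.496×10^8 = 1.48104×10^8 km; r₂ = 5.43 × 1.496×10^8 = 8.12328×10^8 km.
Semi-major axis of the transfer orbit: a_t = (1.48104×10^8 + 8.12328×10^8)/2 = 4.80216×10^8 km.
The half-period of the transfer ellipse is t = π√(a_t³/μ) = 9.089×10^7 s.
The target's mean motion on its circular orbit is ω₂ = √(μ/r₂³) = 1.571×10^-8 rad/s.
Angle swept by the target during transfer: ω₂·t = 1.4279 rad = 81.81°.
Arrival is 180° from departure on the ellipse, so φ = 180° − 81.81° = 98.2°.

φ = 98.2°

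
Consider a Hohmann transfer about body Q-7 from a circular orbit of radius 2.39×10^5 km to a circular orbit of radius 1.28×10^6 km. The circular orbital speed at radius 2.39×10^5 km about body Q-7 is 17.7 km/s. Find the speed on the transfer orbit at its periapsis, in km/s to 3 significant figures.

v = 23.0 km/s

From the circular-orbit relation v² = μ/r at r = 2.39×10^5 km: μ = v²r = (17.7)² × 2.39×10^5 = 7.48763×10^7 km³/s².
Transfer-ellipse semi-major axis a_t = (r₁ + r₂)/2 = (2.390×10^5 + 1.280×10^6)/2 = 7.595×10^5 km.
The periapsis of the transfer ellipse is at r = 2.390×10^5 km.
Vis-viva: v = √[μ(2/r − 1/a_t)] = √[7.48763×10^7 × (2/2.390×10^5 − 1/7.595×10^5)] = 22.98 km/s.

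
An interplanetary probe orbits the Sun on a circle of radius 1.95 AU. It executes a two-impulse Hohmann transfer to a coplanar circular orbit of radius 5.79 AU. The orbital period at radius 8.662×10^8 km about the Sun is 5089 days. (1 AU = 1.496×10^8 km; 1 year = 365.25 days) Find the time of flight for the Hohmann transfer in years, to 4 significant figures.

t = 3.807 years

From Kepler's third law T² = 4π²r³/μ at r = 8.662×10^8 km, T = 5089 days = 5089 × 86400 s = 4.396896×10^8 s: μ = 4π²r³/T² = 1.32716×10^11 km³/s².
In km: r₁ = 1.95 × 1.496×10^8 = 2.9172×10^8 km; r₂ = 5.79 × 1.496×10^8 = 8.66184×10^8 km.
The Hohmann ellipse has a_t = (r₁ + r₂)/2 = 5.78952×10^8 km.
Half the transfer-orbit period gives t = π√(a_t³/μ) = 1.2013×10^8 s.
Converting: 1.2013×10^8 s ÷ 3.15576×10^7 s/year (365.25 × 86400) = 3.807 years.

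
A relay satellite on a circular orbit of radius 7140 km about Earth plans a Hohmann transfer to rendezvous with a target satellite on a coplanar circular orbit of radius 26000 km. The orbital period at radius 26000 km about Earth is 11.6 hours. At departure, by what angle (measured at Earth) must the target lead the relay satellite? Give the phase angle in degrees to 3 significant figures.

From Kepler's third law T² = 4π²r³/μ at r = 26000 km, T = 11.6 hours = 11.6 × 3600 s = 41760 s: μ = 4π²r³/T² = 3.97886×10^5 km³/s².
The Hohmann ellipse has a_t = (r₁ + r₂)/2 = 16570 km.
Transfer time t = π√(a_t³/μ) = 10623.2 s.
Target angular speed ω₂ = √(μ/r₂³) = 1.50459×10^-4 rad/s.
Angle swept by the target during transfer: ω₂·t = 1.5984 rad = 91.58°.
The relay satellite traverses 180° on the transfer ellipse, so the target must lead by 180° − 91.58° = 88.4°.

φ = 88.4°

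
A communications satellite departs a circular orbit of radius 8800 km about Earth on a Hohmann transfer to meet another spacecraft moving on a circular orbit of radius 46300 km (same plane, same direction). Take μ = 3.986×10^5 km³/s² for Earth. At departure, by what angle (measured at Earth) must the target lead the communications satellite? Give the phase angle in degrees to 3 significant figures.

φ = 97.4°

Semi-major axis of the transfer orbit: a_t = (8800 + 46300)/2 = 27550 km.
Transfer time t = π√(a_t³/μ) = 22750 s.
The target's mean motion on its circular orbit is ω₂ = √(μ/r₂³) = 6.337×10^-5 rad/s.
Angle swept by the target during transfer: ω₂·t = 1.442 rad = 82.62°.
The communications satellite traverses 180° on the transfer ellipse, so the target must lead by 180° − 82.62° = 97.4°.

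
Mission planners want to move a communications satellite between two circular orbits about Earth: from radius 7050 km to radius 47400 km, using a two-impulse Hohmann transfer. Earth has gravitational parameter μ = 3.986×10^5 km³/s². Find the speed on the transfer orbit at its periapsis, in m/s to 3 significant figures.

Transfer-ellipse semi-major axis a_t = (r₁ + r₂)/2 = (7050 + 47400)/2 = 27225 km.
The periapsis of the transfer ellipse is at r = 7050 km.
From the vis-viva equation, v = √[μ(2/r − 1/a_t)] = 9.922 km/s.

v = 9920 m/s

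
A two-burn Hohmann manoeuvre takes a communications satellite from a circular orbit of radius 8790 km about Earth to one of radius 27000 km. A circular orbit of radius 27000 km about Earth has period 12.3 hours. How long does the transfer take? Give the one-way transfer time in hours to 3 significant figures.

t = 3.32 hours

From Kepler's third law T² = 4π²r³/μ at r = 27000 km, T = 12.3 hours = 12.3 × 3600 s = 44280 s: μ = 4π²r³/T² = 3.96311×10^5 km³/s².
The Hohmann ellipse has a_t = (r₁ + r₂)/2 = 17895 km.
By Kepler's third law the transfer-orbit period is T = 2π√(a_t³/μ), so t = T/2 = 11950 s.
Converting: 11950 s ÷ 3600 s/hour = 3.32 hours.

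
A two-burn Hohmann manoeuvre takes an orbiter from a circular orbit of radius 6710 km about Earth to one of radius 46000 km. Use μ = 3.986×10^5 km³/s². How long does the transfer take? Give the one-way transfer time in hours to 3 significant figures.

Transfer-ellipse semi-major axis a_t = (r₁ + r₂)/2 = (6710 + 46000)/2 = 26355 km.
Transfer time t = π√(a_t³/μ) = π√((26355)³ / 3.986×10^5) = 21290 s.
Converting: 21290 s ÷ 3600 s/hour = 5.91 hours.

t = 5.91 hours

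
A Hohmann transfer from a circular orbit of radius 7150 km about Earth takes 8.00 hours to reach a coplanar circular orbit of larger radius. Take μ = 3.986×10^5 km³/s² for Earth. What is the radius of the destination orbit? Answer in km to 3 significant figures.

r₂ = 57300 km

Transfer time t = 8.00 hours = 28800 s, and t = π√(a_t³/μ).
So a_t = (μ t²/π²)^(1/3) = (3.986×10^5 × (28800)² / π²)^(1/3) = 32236 km.
Since a_t = (r₁ + r₂)/2, r₂ = 2a_t − r₁ = 2×32236 − 7150 = 57322 km.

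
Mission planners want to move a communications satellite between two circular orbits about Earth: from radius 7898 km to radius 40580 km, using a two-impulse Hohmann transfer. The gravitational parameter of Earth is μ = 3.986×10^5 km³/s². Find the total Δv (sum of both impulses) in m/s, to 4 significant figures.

Semi-major axis of the transfer orbit: a_t = (7898 + 40580)/2 = 24239 km.
Circular speed at r₁: v₁ = √(μ/r₁) = √(3.986×10^5/7898) = 7.104 km/s.
On the transfer ellipse at r₁, v² = μ(2/r − 1/a) gives v_p = √[μ(2/r₁ − 1/a_t)] = 9.192 km/s.
First burn Δv₁ = |v_p − v₁| = 2.088 km/s.
Circular speed at r₂: v₂ = √(μ/r₂) = 3.134 km/s.
Transfer-orbit speed at r₂: v_a = √[μ(2/r₂ − 1/a_t)] = 1.789 km/s.
Second burn Δv₂ = |v₂ − v_a| = 1.345 km/s.
Total Δv = Δv₁ + Δv₂ = 3.433 km/s.

Δv = 3433 m/s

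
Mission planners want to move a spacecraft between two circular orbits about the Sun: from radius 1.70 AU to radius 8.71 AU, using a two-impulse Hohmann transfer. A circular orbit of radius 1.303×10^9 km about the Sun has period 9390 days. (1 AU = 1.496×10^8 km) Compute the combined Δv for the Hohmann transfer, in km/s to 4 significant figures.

Δv = 11.03 km/s

From Kepler's third law T² = 4π²r³/μ at r = 1.303×10^9 km, T = 9390 days = 9390 × 86400 s = 8.11296×10^8 s: μ = 4π²r³/T² = 1.32689×10^11 km³/s².
In km: r₁ = 1.70 × 1.496×10^8 = 2.5432×10^8 km; r₂ = 8.71 × 1.496×10^8 = 1.303016×10^9 km.
The Hohmann ellipse has a_t = (r₁ + r₂)/2 = 7.78668×10^8 km.
Circular speed at r₁: v₁ = √(μ/r₁) = √(1.32689×10^11/2.5432×10^8) = 22.842 km/s.
On the transfer ellipse at r₁, vis-viva gives v_p = √[μ(2/r₁ − 1/a_t)] = 29.548 km/s.
First burn Δv₁ = |v_p − v₁| = 6.706 km/s.
Circular speed at r₂: v₂ = √(μ/r₂) = 10.091 km/s.
Transfer-orbit speed at r₂: v_a = √[μ(2/r₂ − 1/a_t)] = 5.7671 km/s.
Second burn Δv₂ = |v₂ − v_a| = 4.324 km/s.
Δv = Δv₁ + Δv₂ = 6.706 + 4.324 = 11.03 km/s.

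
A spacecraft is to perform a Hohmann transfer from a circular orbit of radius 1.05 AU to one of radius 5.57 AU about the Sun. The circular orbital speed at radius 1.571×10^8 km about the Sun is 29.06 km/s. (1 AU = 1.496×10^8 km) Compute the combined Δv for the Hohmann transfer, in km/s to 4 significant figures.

Δv = 14.15 km/s

From the circular-orbit relation v² = μ/r at r = 1.571×10^8 km: μ = v²r = (29.06)² × 1.571×10^8 = 1.32668×10^11 km³/s².
In km: r₁ = 1.05 × 1.496×10^8 = 1.5708×10^8 km; r₂ = 5.57 × 1.496×10^8 = 8.33272×10^8 km.
The Hohmann ellipse has a_t = (r₁ + r₂)/2 = 4.95176×10^8 km.
Circular speed at r₁: v₁ = √(μ/r₁) = √(1.32668×10^11/1.5708×10^8) = 29.062 km/s.
On the transfer ellipse at r₁, vis-viva equation gives v_p = √[μ(2/r₁ − 1/a_t)] = 37.700 km/s.
First burn Δv₁ = |v_p − v₁| = 8.638 km/s.
Circular speed at r₂: v₂ = √(μ/r₂) = 12.618 km/s.
Transfer-orbit speed at r₂: v_a = √[μ(2/r₂ − 1/a_t)] = 7.1067 km/s.
Second burn Δv₂ = |v₂ − v_a| = 5.511 km/s.
Δv = Δv₁ + Δv₂ = 8.638 + 5.511 = 14.15 km/s.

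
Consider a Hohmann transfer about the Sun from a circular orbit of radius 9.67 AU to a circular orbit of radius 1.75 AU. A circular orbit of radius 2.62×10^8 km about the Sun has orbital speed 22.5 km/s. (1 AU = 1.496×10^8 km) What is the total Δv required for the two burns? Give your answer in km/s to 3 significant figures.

Δv = 11.1 km/s

From the circular-orbit relation v² = μ/r at r = 2.62×10^8 km: μ = v²r = (22.5)² × 2.62×10^8 = 1.32638×10^11 km³/s².
In km: r₁ = 9.67 × 1.496×10^8 = 1.446632×10^9 km; r₂ = 1.75 × 1.496×10^8 = 2.618×10^8 km.
Semi-major axis of the transfer orbit: a_t = (1.446632×10^9 + 2.618×10^8)/2 = 8.54216×10^8 km.
Circular speed at r₁: v₁ = √(μ/r₁) = √(1.32638×10^11/1.446632×10^9) = 9.575 km/s.
On the transfer ellipse at r₁, v² = μ(2/r − 1/a) gives v_a = √[μ(2/r₁ − 1/a_t)] = 5.301 km/s.
First burn Δv₁ = |v_a − v₁| = 4.274 km/s.
Circular speed at r₂: v₂ = √(μ/r₂) = 22.509 km/s.
Transfer-orbit speed at r₂: v_p = √[μ(2/r₂ − 1/a_t)] = 29.292 km/s.
Second burn Δv₂ = |v₂ − v_p| = 6.783 km/s.
Total Δv = Δv₁ + Δv₂ = 11.06 km/s.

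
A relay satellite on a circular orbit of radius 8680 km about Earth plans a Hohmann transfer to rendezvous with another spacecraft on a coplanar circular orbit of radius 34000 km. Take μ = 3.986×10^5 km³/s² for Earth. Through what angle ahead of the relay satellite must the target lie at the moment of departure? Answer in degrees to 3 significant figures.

Semi-major axis of the transfer orbit: a_t = (8680 + 34000)/2 = 21340 km.
Transfer time t = π√(a_t³/μ) = 15510 s.
The target's mean motion on its circular orbit is ω₂ = √(μ/r₂³) = 1.007×10^-4 rad/s.
Angle swept by the target during transfer: ω₂·t = 1.562 rad = 89.50°.
Arrival is 180° from departure on the ellipse, so φ = 180° − 89.50° = 90.5°.

φ = 90.5°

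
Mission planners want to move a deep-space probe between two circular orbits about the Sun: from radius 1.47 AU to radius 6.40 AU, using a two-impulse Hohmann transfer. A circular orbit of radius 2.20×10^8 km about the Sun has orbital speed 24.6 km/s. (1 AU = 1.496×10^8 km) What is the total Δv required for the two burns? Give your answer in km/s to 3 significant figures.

From the circular-orbit relation v² = μ/r at r = 2.20×10^8 km: μ = v²r = (24.6)² × 2.20×10^8 = 1.33135×10^11 km³/s².
In km: r₁ = 1.47 × 1.496×10^8 = 2.19912×10^8 km; r₂ = 6.40 × 1.496×10^8 = 9.5744×10^8 km.
The Hohmann ellipse has a_t = (r₁ + r₂)/2 = 5.88676×10^8 km.
At r₁ the circular-orbit speed is v₁ = √(μ/r₁) = 24.605 km/s.
Transfer-orbit speed at r₁ (v² = μ(2/r − 1/a)): v_p = √[μ(2/r₁ − 1/a_t)] = 31.379 km/s.
First burn Δv₁ = |v_p − v₁| = 6.774 km/s.
At r₂, v₂ = √(μ/r₂) = 11.792 km/s.
Transfer-orbit speed at r₂: v_a = √[μ(2/r₂ − 1/a_t)] = 7.2074 km/s.
Second burn Δv₂ = |v₂ − v_a| = 4.585 km/s.
Δv = Δv₁ + Δv₂ = 6.774 + 4.585 = 11.36 km/s.

Δv = 11.4 km/s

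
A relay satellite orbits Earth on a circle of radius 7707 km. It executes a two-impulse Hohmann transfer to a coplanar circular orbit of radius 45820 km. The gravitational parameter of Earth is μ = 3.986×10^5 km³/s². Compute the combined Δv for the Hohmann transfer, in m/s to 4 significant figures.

Transfer-ellipse semi-major axis a_t = (r₁ + r₂)/2 = (7707 + 45820)/2 = 26763.5 km.
Circular speed at r₁: v₁ = √(μ/r₁) = √(3.986×10^5/7707) = 7.192 km/s.
On the transfer ellipse at r₁, vis-viva gives v_p = √[μ(2/r₁ − 1/a_t)] = 9.410 km/s.
First burn Δv₁ = |v_p − v₁| = 2.218 km/s.
Circular speed at r₂: v₂ = √(μ/r₂) = 2.9495 km/s.
Transfer-orbit speed at r₂: v_a = √[μ(2/r₂ − 1/a_t)] = 1.5828 km/s.
Second burn Δv₂ = |v₂ − v_a| = 1.367 km/s.
Total Δv = Δv₁ + Δv₂ = 3.585 km/s.

Δv = 3585 m/s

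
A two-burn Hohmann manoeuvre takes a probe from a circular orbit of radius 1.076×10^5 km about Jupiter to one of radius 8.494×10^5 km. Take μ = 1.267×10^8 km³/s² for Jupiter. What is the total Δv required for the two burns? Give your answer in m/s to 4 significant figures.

Semi-major axis of the transfer orbit: a_t = (1.076×10^5 + 8.494×10^5)/2 = 4.785×10^5 km.
At r₁ the circular-orbit speed is v₁ = √(μ/r₁) = 34.315 km/s.
Transfer-orbit speed at r₁ (v² = μ(2/r − 1/a)): v_p = √[μ(2/r₁ − 1/a_t)] = 45.719 km/s.
First burn Δv₁ = |v_p − v₁| = 11.404 km/s.
Circular speed at r₂: v₂ = √(μ/r₂) = 12.2133 km/s.
Transfer-orbit speed at r₂: v_a = √[μ(2/r₂ − 1/a_t)] = 5.79158 km/s.
Second burn Δv₂ = |v₂ − v_a| = 6.4217 km/s.
Δv = Δv₁ + Δv₂ = 11.404 + 6.4217 = 17.83 km/s.

Δv = 17830 m/s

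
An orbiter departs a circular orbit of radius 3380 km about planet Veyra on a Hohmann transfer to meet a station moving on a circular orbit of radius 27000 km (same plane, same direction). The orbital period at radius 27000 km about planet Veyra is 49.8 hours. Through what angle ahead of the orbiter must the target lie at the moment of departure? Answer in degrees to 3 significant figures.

φ = 104°

From Kepler's third law T² = 4π²r³/μ at r = 27000 km, T = 49.8 hours = 49.8 × 3600 s = 1.7928×10^5 s: μ = 4π²r³/T² = 24176.2 km³/s².
Transfer-ellipse semi-major axis a_t = (r₁ + r₂)/2 = (3380 + 27000)/2 = 15190 km.
Transfer time t = π√(a_t³/μ) = 37826 s.
The target's mean motion on its circular orbit is ω₂ = √(μ/r₂³) = 3.5047×10^-5 rad/s.
Angle swept by the target during transfer: ω₂·t = 1.3257 rad = 75.96°.
Arrival is 180° from departure on the ellipse, so φ = 180° − 75.96° = 104°.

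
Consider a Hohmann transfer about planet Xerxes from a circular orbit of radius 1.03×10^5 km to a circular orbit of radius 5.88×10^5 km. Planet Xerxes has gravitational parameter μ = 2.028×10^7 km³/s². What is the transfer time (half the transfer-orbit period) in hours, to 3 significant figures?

t = 39.4 hours

Transfer-ellipse semi-major axis a_t = (r₁ + r₂)/2 = (1.030×10^5 + 5.880×10^5)/2 = 3.455×10^5 km.
Transfer time t = π√(a_t³/μ) = π√((3.455×10^5)³ / 2.028×10^7) = 1.417×10^5 s.
Converting: 1.417×10^5 s ÷ 3600 s/hour = 39.4 hours.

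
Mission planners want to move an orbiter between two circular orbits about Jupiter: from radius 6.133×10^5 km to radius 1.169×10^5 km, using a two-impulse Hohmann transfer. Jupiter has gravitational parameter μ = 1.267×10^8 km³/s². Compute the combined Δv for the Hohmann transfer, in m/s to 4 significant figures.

Δv = 15990 m/s

Semi-major axis of the transfer orbit: a_t = (6.133×10^5 + 1.169×10^5)/2 = 3.651×10^5 km.
At r₁ the circular-orbit speed is v₁ = √(μ/r₁) = 14.373 km/s.
On the transfer ellipse at r₁, v² = μ(2/r − 1/a) gives v_a = √[μ(2/r₁ − 1/a_t)] = 8.1330 km/s.
First burn Δv₁ = |v_a − v₁| = 6.240 km/s.
Circular speed at r₂: v₂ = √(μ/r₂) = 32.922 km/s.
Transfer-orbit speed at r₂: v_p = √[μ(2/r₂ − 1/a_t)] = 42.669 km/s.
Second burn Δv₂ = |v₂ − v_p| = 9.747 km/s.
Δv = Δv₁ + Δv₂ = 6.240 + 9.747 = 15.99 km/s.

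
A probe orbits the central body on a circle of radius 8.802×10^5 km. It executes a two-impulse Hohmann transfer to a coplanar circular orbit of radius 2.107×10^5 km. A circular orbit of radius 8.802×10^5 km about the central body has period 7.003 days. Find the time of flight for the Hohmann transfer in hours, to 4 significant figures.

t = 40.99 hours

From Kepler's third law T² = 4π²r³/μ at r = 8.802×10^5 km, T = 7.003 days = 7.003 × 86400 s = 6.050592×10^5 s: μ = 4π²r³/T² = 7.35374×10^7 km³/s².
The Hohmann ellipse has a_t = (r₁ + r₂)/2 = 5.4545×10^5 km.
Half the transfer-orbit period gives t = π√(a_t³/μ) = 1.4758×10^5 s.
Converting: 1.4758×10^5 s ÷ 3600 s/hour = 40.99 hours.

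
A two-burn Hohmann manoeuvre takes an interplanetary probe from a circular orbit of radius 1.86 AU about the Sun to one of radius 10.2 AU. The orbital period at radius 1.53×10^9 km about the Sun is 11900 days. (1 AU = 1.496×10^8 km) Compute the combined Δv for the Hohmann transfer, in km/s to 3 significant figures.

Δv = 10.8 km/s

From Kepler's third law T² = 4π²r³/μ at r = 1.53×10^9 km, T = 11900 days = 11900 × 86400 s = 1.02816×10^9 s: μ = 4π²r³/T² = 1.33756×10^11 km³/s².
In km: r₁ = 1.86 × 1.496×10^8 = 2.78256×10^8 km; r₂ = 10.2 × 1.496×10^8 = 1.52592×10^9 km.
The Hohmann ellipse has a_t = (r₁ + r₂)/2 = 9.02088×10^8 km.
At r₁ the circular-orbit speed is v₁ = √(μ/r₁) = 21.925 km/s.
On the transfer ellipse at r₁, vis-viva gives v_p = √[μ(2/r₁ − 1/a_t)] = 28.515 km/s.
First burn Δv₁ = |v_p − v₁| = 6.590 km/s.
At r₂, v₂ = √(μ/r₂) = 9.3625 km/s.
Transfer-orbit speed at r₂: v_a = √[μ(2/r₂ − 1/a_t)] = 5.1998 km/s.
Second burn Δv₂ = |v₂ − v_a| = 4.163 km/s.
Total Δv = Δv₁ + Δv₂ = 10.75 km/s.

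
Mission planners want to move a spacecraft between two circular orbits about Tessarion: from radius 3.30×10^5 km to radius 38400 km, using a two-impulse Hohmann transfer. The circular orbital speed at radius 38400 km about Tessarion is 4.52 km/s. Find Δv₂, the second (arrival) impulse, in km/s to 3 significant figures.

From the circular-orbit relation v² = μ/r at r = 38400 km: μ = v²r = (4.52)² × 38400 = 7.84527×10^5 km³/s².
Transfer-ellipse semi-major axis a_t = (r₁ + r₂)/2 = (3.300×10^5 + 38400)/2 = 1.842×10^5 km.
On the circular orbit at r = 38400 km, v_c = √(μ/r) = 4.520 km/s.
Transfer-orbit speed at the same r (vis-viva, a = a_t): v_t = √[μ(2/r − 1/a_t)] = 6.050 km/s.
Δv₂ = |v_t − v_c| = |6.050 − 4.520| = 1.530 km/s.

Δv₂ = 1.53 km/s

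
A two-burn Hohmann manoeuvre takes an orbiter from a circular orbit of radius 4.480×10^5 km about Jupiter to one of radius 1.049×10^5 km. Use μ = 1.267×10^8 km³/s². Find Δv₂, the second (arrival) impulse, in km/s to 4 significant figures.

Δv₂ = 9.488 km/s

Semi-major axis of the transfer orbit: a_t = (4.480×10^5 + 1.049×10^5)/2 = 2.7645×10^5 km.
Circular speed at r = 1.049×10^5 km: v_c = √(μ/r) = 34.754 km/s.
Transfer-orbit speed at the same r (vis-viva, a = a_t): v_t = √[μ(2/r − 1/a_t)] = 44.242 km/s.
Δv₂ = |v_t − v_c| = |44.242 − 34.754| = 9.488 km/s.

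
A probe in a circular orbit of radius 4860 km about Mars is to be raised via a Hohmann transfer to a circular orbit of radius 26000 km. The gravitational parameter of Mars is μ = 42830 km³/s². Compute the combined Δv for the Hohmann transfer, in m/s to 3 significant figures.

Δv = 1450 m/s

Transfer-ellipse semi-major axis a_t = (r₁ + r₂)/2 = (4860 + 26000)/2 = 15430 km.
Circular speed at r₁: v₁ = √(μ/r₁) = √(42830/4860) = 2.9686 km/s.
Transfer-orbit speed at r₁ (v² = μ(2/r − 1/a)): v_p = √[μ(2/r₁ − 1/a_t)] = 3.8535 km/s.
First burn Δv₁ = |v_p − v₁| = 0.8849 km/s.
At r₂, v₂ = √(μ/r₂) = 1.2835 km/s.
Transfer-orbit speed at r₂: v_a = √[μ(2/r₂ − 1/a_t)] = 0.72032 km/s.
Second burn Δv₂ = |v₂ − v_a| = 0.5632 km/s.
Δv = Δv₁ + Δv₂ = 0.8849 + 0.5632 = 1.448 km/s.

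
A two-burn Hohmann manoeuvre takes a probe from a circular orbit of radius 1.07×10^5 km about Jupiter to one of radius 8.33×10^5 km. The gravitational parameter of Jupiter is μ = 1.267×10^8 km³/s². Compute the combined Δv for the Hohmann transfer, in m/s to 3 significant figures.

Δv = 17800 m/s

The Hohmann ellipse has a_t = (r₁ + r₂)/2 = 4.700×10^5 km.
Circular speed at r₁: v₁ = √(μ/r₁) = √(1.267×10^8/1.070×10^5) = 34.41 km/s.
Transfer-orbit speed at r₁ (v² = μ(2/r − 1/a)): v_p = √[μ(2/r₁ − 1/a_t)] = 45.81 km/s.
First burn Δv₁ = |v_p − v₁| = 11.40 km/s.
Circular speed at r₂: v₂ = √(μ/r₂) = 12.3329 km/s.
Transfer-orbit speed at r₂: v_a = √[μ(2/r₂ − 1/a_t)] = 5.88449 km/s.
Second burn Δv₂ = |v₂ − v_a| = 6.448 km/s.
Δv = Δv₁ + Δv₂ = 11.40 + 6.448 = 17.85 km/s.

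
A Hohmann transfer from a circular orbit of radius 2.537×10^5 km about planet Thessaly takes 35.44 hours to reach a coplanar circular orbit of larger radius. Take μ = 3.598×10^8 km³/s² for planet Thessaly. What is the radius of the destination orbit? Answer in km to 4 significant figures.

r₂ = 1.427×10^6 km

Transfer time t = 35.44 hours = 1.27584×10^5 s, and t = π√(a_t³/μ).
So a_t = (μ t²/π²)^(1/3) = (3.598×10^8 × (1.27584×10^5)² / π²)^(1/3) = 8.4033×10^5 km.
Since a_t = (r₁ + r₂)/2, r₂ = 2a_t − r₁ = 2×8.4033×10^5 − 2.537×10^5 = 1.42696×10^6 km.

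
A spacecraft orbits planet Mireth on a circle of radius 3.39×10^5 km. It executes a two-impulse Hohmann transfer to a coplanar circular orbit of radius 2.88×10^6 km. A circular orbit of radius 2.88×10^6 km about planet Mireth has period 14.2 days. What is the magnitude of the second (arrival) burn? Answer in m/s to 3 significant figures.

Δv₂ = 7980 m/s

From Kepler's third law T² = 4π²r³/μ at r = 2.88×10^6 km, T = 14.2 days = 14.2 × 86400 s = 1.22688×10^6 s: μ = 4π²r³/T² = 6.26517×10^8 km³/s².
Transfer-ellipse semi-major axis a_t = (r₁ + r₂)/2 = (3.390×10^5 + 2.880×10^6)/2 = 1.6095×10^6 km.
Circular speed at r = 2.880×10^6 km: v_c = √(μ/r) = 14.749 km/s.
Vis-viva on the transfer ellipse at r = 2.880×10^6 km gives v_t = √[μ(2/r − 1/a_t)] = 6.7690 km/s.
Δv₂ = |v_t − v_c| = |6.7690 − 14.749| = 7.980 km/s.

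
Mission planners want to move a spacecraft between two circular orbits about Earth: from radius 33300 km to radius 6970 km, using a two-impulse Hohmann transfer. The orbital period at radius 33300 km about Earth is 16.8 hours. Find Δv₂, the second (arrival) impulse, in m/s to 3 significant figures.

Δv₂ = 2160 m/s

From Kepler's third law T² = 4π²r³/μ at r = 33300 km, T = 16.8 hours = 16.8 × 3600 s = 60480 s: μ = 4π²r³/T² = 3.98537×10^5 km³/s².
Semi-major axis of the transfer orbit: a_t = (33300 + 6970)/2 = 20135 km.
Circular speed at r = 6970 km: v_c = √(μ/r) = 7.5617 km/s.
Vis-viva on the transfer ellipse at r = 6970 km gives v_t = √[μ(2/r − 1/a_t)] = 9.7244 km/s.
Δv₂ = |v_t − v_c| = |9.7244 − 7.5617| = 2.163 km/s.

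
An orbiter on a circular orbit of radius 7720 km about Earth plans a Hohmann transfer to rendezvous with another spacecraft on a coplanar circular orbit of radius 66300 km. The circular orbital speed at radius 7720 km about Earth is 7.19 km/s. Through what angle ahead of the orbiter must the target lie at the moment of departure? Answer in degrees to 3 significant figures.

φ = 105°

From the circular-orbit relation v² = μ/r at r = 7720 km: μ = v²r = (7.19)² × 7720 = 3.99094×10^5 km³/s².
Transfer-ellipse semi-major axis a_t = (r₁ + r₂)/2 = (7720 + 66300)/2 = 37010 km.
The half-period of the transfer ellipse is t = π√(a_t³/μ) = 35407 s.
The target's mean motion on its circular orbit is ω₂ = √(μ/r₂³) = 3.7006×10^-5 rad/s.
Angle swept by the target during transfer: ω₂·t = 1.3103 rad = 75.07°.
The orbiter traverses 180° on the transfer ellipse, so the target must lead by 180° − 75.07° = 105°.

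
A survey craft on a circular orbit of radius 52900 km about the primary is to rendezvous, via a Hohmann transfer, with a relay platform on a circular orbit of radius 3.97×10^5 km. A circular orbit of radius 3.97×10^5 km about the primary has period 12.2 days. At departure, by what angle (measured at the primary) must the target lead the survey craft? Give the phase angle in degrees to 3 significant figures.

φ = 103°

From Kepler's third law T² = 4π²r³/μ at r = 3.97×10^5 km, T = 12.2 days = 12.2 × 86400 s = 1.05408×10^6 s: μ = 4π²r³/T² = 2.22323×10^6 km³/s².
Transfer-ellipse semi-major axis a_t = (r₁ + r₂)/2 = (52900 + 3.970×10^5)/2 = 2.2495×10^5 km.
Transfer time t = π√(a_t³/μ) = 2.24795×10^5 s.
Target angular speed ω₂ = √(μ/r₂³) = 5.96082×10^-6 rad/s.
Angle swept by the target during transfer: ω₂·t = 1.33996 rad = 76.77°.
Arrival is 180° from departure on the ellipse, so φ = 180° − 76.77° = 103°.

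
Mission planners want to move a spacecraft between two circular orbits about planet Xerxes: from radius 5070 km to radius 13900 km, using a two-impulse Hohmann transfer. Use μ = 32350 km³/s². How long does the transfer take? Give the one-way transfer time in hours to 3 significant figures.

t = 4.48 hours

Transfer-ellipse semi-major axis a_t = (r₁ + r₂)/2 = (5070 + 13900)/2 = 9485 km.
Half the transfer-orbit period gives t = π√(a_t³/μ) = 16130 s.
Converting: 16130 s ÷ 3600 s/hour = 4.48 hours.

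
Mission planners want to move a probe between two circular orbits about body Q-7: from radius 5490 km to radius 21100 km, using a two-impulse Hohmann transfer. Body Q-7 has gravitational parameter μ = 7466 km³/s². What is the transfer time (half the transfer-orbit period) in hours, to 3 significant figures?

t = 15.5 hours

Semi-major axis of the transfer orbit: a_t = (5490 + 21100)/2 = 13295 km.
By Kepler's third law the transfer-orbit period is T = 2π√(a_t³/μ), so t = T/2 = 55740 s.
Converting: 55740 s ÷ 3600 s/hour = 15.5 hours.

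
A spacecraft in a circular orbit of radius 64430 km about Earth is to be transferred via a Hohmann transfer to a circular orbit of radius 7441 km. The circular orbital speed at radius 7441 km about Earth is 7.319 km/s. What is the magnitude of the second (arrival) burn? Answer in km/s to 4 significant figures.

Δv₂ = 2.481 km/s

From the circular-orbit relation v² = μ/r at r = 7441 km: μ = v²r = (7.319)² × 7441 = 3.98598×10^5 km³/s².
The Hohmann ellipse has a_t = (r₁ + r₂)/2 = 35935.5 km.
Circular speed at r = 7441 km: v_c = √(μ/r) = 7.319 km/s.
Transfer-orbit speed at the same r (vis-viva, a = a_t): v_t = √[μ(2/r − 1/a_t)] = 9.800 km/s.
Δv₂ = |v_t − v_c| = |9.800 − 7.319| = 2.481 km/s.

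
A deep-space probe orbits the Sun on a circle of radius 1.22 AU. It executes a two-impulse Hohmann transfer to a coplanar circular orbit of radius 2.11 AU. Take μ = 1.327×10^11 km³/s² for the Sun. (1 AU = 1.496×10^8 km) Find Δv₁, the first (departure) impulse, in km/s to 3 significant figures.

Δv₁ = 3.39 km/s

In km: r₁ = 1.22 × 1.496×10^8 = 1.82512×10^8 km; r₂ = 2.11 × 1.496×10^8 = 3.15656×10^8 km.
Semi-major axis of the transfer orbit: a_t = (1.82512×10^8 + 3.15656×10^8)/2 = 2.49084×10^8 km.
On the circular orbit at r = 1.82512×10^8 km, v_c = √(μ/r) = 26.96 km/s.
Transfer-orbit speed at the same r (vis-viva, a = a_t): v_t = √[μ(2/r − 1/a_t)] = 30.35 km/s.
Δv₁ = |v_t − v_c| = |30.35 − 26.96| = 3.390 km/s.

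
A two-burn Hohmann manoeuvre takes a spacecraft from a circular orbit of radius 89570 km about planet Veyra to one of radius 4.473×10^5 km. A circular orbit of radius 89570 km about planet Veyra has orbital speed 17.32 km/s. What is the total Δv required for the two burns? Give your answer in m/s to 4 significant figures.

From the circular-orbit relation v² = μ/r at r = 89570 km: μ = v²r = (17.32)² × 89570 = 2.68694×10^7 km³/s².
Transfer-ellipse semi-major axis a_t = (r₁ + r₂)/2 = (89570 + 4.473×10^5)/2 = 2.68435×10^5 km.
At r₁ the circular-orbit speed is v₁ = √(μ/r₁) = 17.320 km/s.
On the transfer ellipse at r₁, vis-viva equation gives v_p = √[μ(2/r₁ − 1/a_t)] = 22.358 km/s.
First burn Δv₁ = |v_p − v₁| = 5.038 km/s.
At r₂, v₂ = √(μ/r₂) = 7.75050 km/s.
Transfer-orbit speed at r₂: v_a = √[μ(2/r₂ − 1/a_t)] = 4.47704 km/s.
Second burn Δv₂ = |v₂ − v_a| = 3.273 km/s.
Δv = Δv₁ + Δv₂ = 5.038 + 3.273 = 8.311 km/s.

Δv = 8311 m/s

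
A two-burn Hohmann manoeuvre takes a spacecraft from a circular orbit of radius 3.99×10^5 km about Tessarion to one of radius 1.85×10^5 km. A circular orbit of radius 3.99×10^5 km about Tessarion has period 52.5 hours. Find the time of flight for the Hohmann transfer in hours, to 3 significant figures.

t = 16.4 hours

From Kepler's third law T² = 4π²r³/μ at r = 3.99×10^5 km, T = 52.5 hours = 52.5 × 3600 s = 1.890×10^5 s: μ = 4π²r³/T² = 7.02029×10^7 km³/s².
Semi-major axis of the transfer orbit: a_t = (3.990×10^5 + 1.850×10^5)/2 = 2.920×10^5 km.
By Kepler's third law the transfer-orbit period is T = 2π√(a_t³/μ), so t = T/2 = 59160 s.
Converting: 59160 s ÷ 3600 s/hour = 16.4 hours.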